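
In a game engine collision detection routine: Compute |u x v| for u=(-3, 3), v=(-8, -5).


|u x v| = |(-3)*(-5) - 3*(-8)|
= |15 - (-24)| = 39

39


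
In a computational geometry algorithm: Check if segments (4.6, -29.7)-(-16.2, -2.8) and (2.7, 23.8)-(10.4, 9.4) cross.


Cross products: d1=-384.59, d2=-476.98, d3=-1061.69, d4=-969.3
d1*d2 < 0 and d3*d4 < 0? no

No, they don't intersect


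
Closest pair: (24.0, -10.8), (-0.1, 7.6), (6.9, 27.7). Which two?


d(P0,P1) = 30.3211, d(P0,P2) = 42.1267, d(P1,P2) = 21.284
Closest: P1 and P2

Closest pair: (-0.1, 7.6) and (6.9, 27.7), distance = 21.284


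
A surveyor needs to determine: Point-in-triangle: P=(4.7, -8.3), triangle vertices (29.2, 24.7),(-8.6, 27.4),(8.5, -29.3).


Cross products: AB x AP = 1313.55, BC x BP = 143.64, CA x CP = 639.9
All same sign? yes

Yes, inside


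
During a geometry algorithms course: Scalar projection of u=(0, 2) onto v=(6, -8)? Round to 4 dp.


u.v = -16, |v| = sqrt(100) = 10
Scalar projection = u.v / |v| = -16 / sqrt(100) = -1.6

-1.6


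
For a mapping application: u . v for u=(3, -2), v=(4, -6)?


u . v = u_x*v_x + u_y*v_y = 3*4 + (-2)*(-6)
= 12 + 12 = 24

24


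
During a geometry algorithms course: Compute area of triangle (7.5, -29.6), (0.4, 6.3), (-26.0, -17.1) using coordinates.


Area = |x_A(y_B-y_C) + x_B(y_C-y_A) + x_C(y_A-y_B)|/2
= |175.5 + 5 + 933.4|/2
= 1113.9/2 = 556.95

556.95


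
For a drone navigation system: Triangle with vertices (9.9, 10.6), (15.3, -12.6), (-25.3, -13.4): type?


Side lengths squared: AB^2=567.4, BC^2=1649, CA^2=1815.04
Sorted: [567.4, 1649, 1815.04]
By sides: Scalene, By angles: Acute

Scalene, Acute


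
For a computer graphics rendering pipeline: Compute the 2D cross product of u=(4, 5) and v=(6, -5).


u x v = u_x*v_y - u_y*v_x = 4*(-5) - 5*6
= (-20) - 30 = -50

-50


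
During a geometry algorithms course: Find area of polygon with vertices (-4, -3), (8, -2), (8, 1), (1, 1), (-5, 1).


Shoelace sum: ((-4)*(-2) - 8*(-3)) + (8*1 - 8*(-2)) + (8*1 - 1*1) + (1*1 - (-5)*1) + ((-5)*(-3) - (-4)*1)
= 88
Area = |88|/2 = 44

44


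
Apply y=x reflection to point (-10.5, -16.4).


Reflection over y=x: (x,y) -> (y,x)
(-10.5, -16.4) -> (-16.4, -10.5)

(-16.4, -10.5)


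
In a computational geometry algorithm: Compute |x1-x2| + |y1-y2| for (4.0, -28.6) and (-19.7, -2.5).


|4-(-19.7)| + |(-28.6)-(-2.5)| = 23.7 + 26.1 = 49.8

49.8


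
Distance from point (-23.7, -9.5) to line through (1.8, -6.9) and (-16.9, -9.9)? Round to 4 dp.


|cross product| = 27.88
|line direction| = sqrt(358.69) = 18.9391
Distance = 27.88/sqrt(358.69) = 1.4721

1.4721


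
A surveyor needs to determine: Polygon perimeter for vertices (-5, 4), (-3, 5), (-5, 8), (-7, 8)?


Sides: (-5, 4)->(-3, 5): sqrt(5) = 2.236068, (-3, 5)->(-5, 8): sqrt(13) = 3.605551, (-5, 8)->(-7, 8): sqrt(4) = 2, (-7, 8)->(-5, 4): sqrt(20) = 4.472136
Sum = 12.313755
Perimeter = 12.3138

12.3138


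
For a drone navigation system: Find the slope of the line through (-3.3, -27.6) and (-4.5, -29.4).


slope = (y2-y1)/(x2-x1) = ((-29.4)-(-27.6))/((-4.5)-(-3.3)) = (-1.8)/(-1.2) = 1.5

1.5


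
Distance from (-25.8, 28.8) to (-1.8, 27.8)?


dx=24, dy=-1
d^2 = 24^2 + (-1)^2 = 577
d = sqrt(577) = 24.0208

24.0208


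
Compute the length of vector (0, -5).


|u| = sqrt(0^2 + (-5)^2) = sqrt(25) = 5

5


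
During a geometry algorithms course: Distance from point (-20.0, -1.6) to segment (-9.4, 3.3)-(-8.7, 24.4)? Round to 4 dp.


Project P onto AB: t = 0 (clamped to [0,1])
Closest point on segment: (-9.4, 3.3)
Distance: 11.6778

11.6778


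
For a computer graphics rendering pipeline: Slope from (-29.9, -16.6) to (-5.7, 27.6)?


slope = (y2-y1)/(x2-x1) = (27.6-(-16.6))/((-5.7)-(-29.9)) = 44.2/24.2 = 1.8264

1.8264


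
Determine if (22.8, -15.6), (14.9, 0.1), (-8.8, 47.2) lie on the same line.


Cross product: (14.9-22.8)*(47.2-(-15.6)) - (0.1-(-15.6))*((-8.8)-22.8)
= 0

Yes, collinear


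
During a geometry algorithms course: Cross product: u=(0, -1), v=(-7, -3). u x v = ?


u x v = u_x*v_y - u_y*v_x = 0*(-3) - (-1)*(-7)
= 0 - 7 = -7

-7


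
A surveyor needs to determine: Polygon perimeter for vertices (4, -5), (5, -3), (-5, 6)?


Sides: (4, -5)->(5, -3): sqrt(5) = 2.236068, (5, -3)->(-5, 6): sqrt(181) = 13.453624, (-5, 6)->(4, -5): sqrt(202) = 14.21267
Sum = 29.902362
Perimeter = 29.9024

29.9024


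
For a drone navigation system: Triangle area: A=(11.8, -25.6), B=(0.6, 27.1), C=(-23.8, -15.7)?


Area = |x_A(y_B-y_C) + x_B(y_C-y_A) + x_C(y_A-y_B)|/2
= |505.04 + 5.94 + 1254.26|/2
= 1765.24/2 = 882.62

882.62


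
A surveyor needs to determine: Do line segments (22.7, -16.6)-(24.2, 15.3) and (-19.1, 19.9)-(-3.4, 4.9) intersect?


Cross products: d1=53.95, d2=577.28, d3=1388.17, d4=864.84
d1*d2 < 0 and d3*d4 < 0? no

No, they don't intersect


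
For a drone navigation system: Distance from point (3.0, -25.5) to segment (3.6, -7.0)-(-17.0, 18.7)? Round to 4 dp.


Project P onto AB: t = 0 (clamped to [0,1])
Closest point on segment: (3.6, -7)
Distance: 18.5097

18.5097


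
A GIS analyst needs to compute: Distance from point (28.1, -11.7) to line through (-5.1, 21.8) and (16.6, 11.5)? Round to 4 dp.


|cross product| = 384.99
|line direction| = sqrt(576.98) = 24.0204
Distance = 384.99/sqrt(576.98) = 16.0276

16.0276


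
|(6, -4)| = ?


|u| = sqrt(6^2 + (-4)^2) = sqrt(52) = 7.2111

7.2111


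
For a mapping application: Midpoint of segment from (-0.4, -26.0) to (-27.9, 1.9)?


M = (((-0.4)+(-27.9))/2, ((-26)+1.9)/2)
= (-14.15, -12.05)

(-14.15, -12.05)


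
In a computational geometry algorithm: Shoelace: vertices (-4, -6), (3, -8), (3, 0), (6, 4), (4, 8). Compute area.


Shoelace sum: ((-4)*(-8) - 3*(-6)) + (3*0 - 3*(-8)) + (3*4 - 6*0) + (6*8 - 4*4) + (4*(-6) - (-4)*8)
= 126
Area = |126|/2 = 63

63


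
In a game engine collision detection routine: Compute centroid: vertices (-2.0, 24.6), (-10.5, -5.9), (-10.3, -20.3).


Centroid = ((x_A+x_B+x_C)/3, (y_A+y_B+y_C)/3)
= (((-2)+(-10.5)+(-10.3))/3, (24.6+(-5.9)+(-20.3))/3)
= (-7.6, -0.5333)

(-7.6, -0.5333)


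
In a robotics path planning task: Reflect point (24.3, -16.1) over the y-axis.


Reflection over y-axis: (x,y) -> (-x,y)
(24.3, -16.1) -> (-24.3, -16.1)

(-24.3, -16.1)


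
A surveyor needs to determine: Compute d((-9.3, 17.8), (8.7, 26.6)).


dx=18, dy=8.8
d^2 = 18^2 + 8.8^2 = 401.44
d = sqrt(401.44) = 20.036

20.036


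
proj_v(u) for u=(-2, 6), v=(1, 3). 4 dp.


u.v = 16, |v| = sqrt(10) = 3.1623
Scalar projection = u.v / |v| = 16 / sqrt(10) = 5.0596

5.0596


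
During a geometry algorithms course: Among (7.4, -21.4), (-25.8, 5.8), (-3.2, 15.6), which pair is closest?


d(P0,P1) = 42.9195, d(P0,P2) = 38.4884, d(P1,P2) = 24.6333
Closest: P1 and P2

Closest pair: (-25.8, 5.8) and (-3.2, 15.6), distance = 24.6333


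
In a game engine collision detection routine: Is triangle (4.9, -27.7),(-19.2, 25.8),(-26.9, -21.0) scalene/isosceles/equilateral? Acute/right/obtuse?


Side lengths squared: AB^2=3443.06, BC^2=2249.53, CA^2=1056.13
Sorted: [1056.13, 2249.53, 3443.06]
By sides: Scalene, By angles: Obtuse

Scalene, Obtuse


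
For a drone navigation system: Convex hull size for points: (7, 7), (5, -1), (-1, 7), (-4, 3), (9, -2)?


Convex hull vertices (CCW): (-4, 3), (5, -1), (9, -2), (7, 7), (-1, 7)
Count = 5

5


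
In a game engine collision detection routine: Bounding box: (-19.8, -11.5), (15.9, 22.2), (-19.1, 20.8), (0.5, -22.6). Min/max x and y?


x range: [-19.8, 15.9]
y range: [-22.6, 22.2]
Bounding box: (-19.8,-22.6) to (15.9,22.2)

(-19.8,-22.6) to (15.9,22.2)


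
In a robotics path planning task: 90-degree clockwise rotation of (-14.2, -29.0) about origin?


90° CW: (x,y) -> (y, -x)
(-14.2,-29) -> (-29, 14.2)

(-29, 14.2)


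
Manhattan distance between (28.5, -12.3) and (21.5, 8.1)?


|28.5-21.5| + |(-12.3)-8.1| = 7 + 20.4 = 27.4

27.4


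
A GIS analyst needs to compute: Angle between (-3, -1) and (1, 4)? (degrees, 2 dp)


u.v = -7, |u| = sqrt(10) = 3.1623, |v| = sqrt(17) = 4.1231
cos(theta) = u.v/(|u||v|) = -7/sqrt(170) = -0.536875
theta = acos(-0.536875) = 122.47 degrees

122.47 degrees


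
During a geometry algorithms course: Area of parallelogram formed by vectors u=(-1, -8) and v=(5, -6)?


|u x v| = |(-1)*(-6) - (-8)*5|
= |6 - (-40)| = 46

46


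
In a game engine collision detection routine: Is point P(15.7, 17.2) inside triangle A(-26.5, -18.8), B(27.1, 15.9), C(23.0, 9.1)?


Cross products: AB x AP = 465.26, BC x BP = -82.85, CA x CP = -604.62
All same sign? no

No, outside


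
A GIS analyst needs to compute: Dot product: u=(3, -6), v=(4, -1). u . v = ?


u . v = u_x*v_x + u_y*v_y = 3*4 + (-6)*(-1)
= 12 + 6 = 18

18


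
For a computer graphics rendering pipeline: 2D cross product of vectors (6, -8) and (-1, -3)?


u x v = u_x*v_y - u_y*v_x = 6*(-3) - (-8)*(-1)
= (-18) - 8 = -26

-26


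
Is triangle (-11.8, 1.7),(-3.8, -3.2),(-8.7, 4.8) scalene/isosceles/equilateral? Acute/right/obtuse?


Side lengths squared: AB^2=88.01, BC^2=88.01, CA^2=19.22
Sorted: [19.22, 88.01, 88.01]
By sides: Isosceles, By angles: Acute

Isosceles, Acute


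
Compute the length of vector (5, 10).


|u| = sqrt(5^2 + 10^2) = sqrt(125) = 11.1803

11.1803


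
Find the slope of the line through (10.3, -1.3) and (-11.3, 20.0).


slope = (y2-y1)/(x2-x1) = (20-(-1.3))/((-11.3)-10.3) = 21.3/(-21.6) = -0.9861

-0.9861


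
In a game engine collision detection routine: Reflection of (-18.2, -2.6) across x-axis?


Reflection over x-axis: (x,y) -> (x,-y)
(-18.2, -2.6) -> (-18.2, 2.6)

(-18.2, 2.6)


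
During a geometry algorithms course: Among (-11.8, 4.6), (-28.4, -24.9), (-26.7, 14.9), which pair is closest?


d(P0,P1) = 33.8498, d(P0,P2) = 18.1135, d(P1,P2) = 39.8363
Closest: P0 and P2

Closest pair: (-11.8, 4.6) and (-26.7, 14.9), distance = 18.1135


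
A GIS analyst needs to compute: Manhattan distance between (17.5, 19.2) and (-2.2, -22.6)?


|17.5-(-2.2)| + |19.2-(-22.6)| = 19.7 + 41.8 = 61.5

61.5


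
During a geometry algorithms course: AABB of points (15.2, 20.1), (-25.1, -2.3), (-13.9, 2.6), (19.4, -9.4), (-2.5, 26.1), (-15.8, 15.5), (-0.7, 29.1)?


x range: [-25.1, 19.4]
y range: [-9.4, 29.1]
Bounding box: (-25.1,-9.4) to (19.4,29.1)

(-25.1,-9.4) to (19.4,29.1)


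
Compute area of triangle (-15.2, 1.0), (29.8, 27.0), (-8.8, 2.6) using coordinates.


Area = |x_A(y_B-y_C) + x_B(y_C-y_A) + x_C(y_A-y_B)|/2
= |(-370.88) + 47.68 + 228.8|/2
= 94.4/2 = 47.2

47.2


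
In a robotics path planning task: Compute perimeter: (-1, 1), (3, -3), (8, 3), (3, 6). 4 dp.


Sides: (-1, 1)->(3, -3): sqrt(32) = 5.656854, (3, -3)->(8, 3): sqrt(61) = 7.81025, (8, 3)->(3, 6): sqrt(34) = 5.830952, (3, 6)->(-1, 1): sqrt(41) = 6.403124
Sum = 25.70118
Perimeter = 25.7012

25.7012


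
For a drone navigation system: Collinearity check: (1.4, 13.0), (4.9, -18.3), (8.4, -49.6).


Cross product: (4.9-1.4)*((-49.6)-13) - ((-18.3)-13)*(8.4-1.4)
= 0

Yes, collinear


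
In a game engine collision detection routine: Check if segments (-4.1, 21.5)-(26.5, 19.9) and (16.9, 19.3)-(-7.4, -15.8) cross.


Cross products: d1=-790.56, d2=322.38, d3=-33.72, d4=-1146.66
d1*d2 < 0 and d3*d4 < 0? no

No, they don't intersect


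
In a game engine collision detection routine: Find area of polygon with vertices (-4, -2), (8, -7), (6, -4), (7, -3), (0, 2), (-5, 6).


Shoelace sum: ((-4)*(-7) - 8*(-2)) + (8*(-4) - 6*(-7)) + (6*(-3) - 7*(-4)) + (7*2 - 0*(-3)) + (0*6 - (-5)*2) + ((-5)*(-2) - (-4)*6)
= 122
Area = |122|/2 = 61

61


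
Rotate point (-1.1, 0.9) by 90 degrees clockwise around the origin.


90° CW: (x,y) -> (y, -x)
(-1.1,0.9) -> (0.9, 1.1)

(0.9, 1.1)


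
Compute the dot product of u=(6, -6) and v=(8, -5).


u . v = u_x*v_x + u_y*v_y = 6*8 + (-6)*(-5)
= 48 + 30 = 78

78


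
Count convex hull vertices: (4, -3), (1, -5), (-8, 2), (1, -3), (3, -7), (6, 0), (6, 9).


Convex hull vertices (CCW): (-8, 2), (3, -7), (6, 0), (6, 9)
Count = 4

4


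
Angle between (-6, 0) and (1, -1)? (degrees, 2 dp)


u.v = -6, |u| = sqrt(36) = 6, |v| = sqrt(2) = 1.4142
cos(theta) = u.v/(|u||v|) = -6/sqrt(72) = -0.707107
theta = acos(-0.707107) = 135 degrees

135 degrees


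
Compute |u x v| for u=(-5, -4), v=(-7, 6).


|u x v| = |(-5)*6 - (-4)*(-7)|
= |(-30) - 28| = 58

58


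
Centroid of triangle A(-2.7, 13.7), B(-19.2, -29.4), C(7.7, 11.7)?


Centroid = ((x_A+x_B+x_C)/3, (y_A+y_B+y_C)/3)
= (((-2.7)+(-19.2)+7.7)/3, (13.7+(-29.4)+11.7)/3)
= (-4.7333, -1.3333)

(-4.7333, -1.3333)


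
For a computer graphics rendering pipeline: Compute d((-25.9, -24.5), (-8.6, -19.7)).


dx=17.3, dy=4.8
d^2 = 17.3^2 + 4.8^2 = 322.33
d = sqrt(322.33) = 17.9536

17.9536


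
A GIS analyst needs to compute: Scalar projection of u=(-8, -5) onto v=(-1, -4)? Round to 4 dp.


u.v = 28, |v| = sqrt(17) = 4.1231
Scalar projection = u.v / |v| = 28 / sqrt(17) = 6.791

6.791


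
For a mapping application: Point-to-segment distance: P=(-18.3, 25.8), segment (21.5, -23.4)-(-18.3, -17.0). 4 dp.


Project P onto AB: t = 1 (clamped to [0,1])
Closest point on segment: (-18.3, -17)
Distance: 42.8

42.8


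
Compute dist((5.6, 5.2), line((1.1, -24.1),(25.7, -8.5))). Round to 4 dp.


|cross product| = 650.58
|line direction| = sqrt(848.52) = 29.1294
Distance = 650.58/sqrt(848.52) = 22.3342

22.3342


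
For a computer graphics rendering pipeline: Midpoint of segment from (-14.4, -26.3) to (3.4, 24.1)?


M = (((-14.4)+3.4)/2, ((-26.3)+24.1)/2)
= (-5.5, -1.1)

(-5.5, -1.1)


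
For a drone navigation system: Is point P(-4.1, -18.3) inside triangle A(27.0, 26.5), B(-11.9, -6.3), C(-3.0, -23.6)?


Cross products: AB x AP = 722.64, BC x BP = 28.14, CA x CP = 214.11
All same sign? yes

Yes, inside


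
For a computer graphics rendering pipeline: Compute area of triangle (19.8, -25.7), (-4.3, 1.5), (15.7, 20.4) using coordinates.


Area = |x_A(y_B-y_C) + x_B(y_C-y_A) + x_C(y_A-y_B)|/2
= |(-374.22) + (-198.23) + (-427.04)|/2
= 999.49/2 = 499.745

499.745


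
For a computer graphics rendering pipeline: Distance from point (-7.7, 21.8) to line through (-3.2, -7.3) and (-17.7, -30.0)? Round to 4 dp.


|cross product| = 524.1
|line direction| = sqrt(725.54) = 26.9358
Distance = 524.1/sqrt(725.54) = 19.4573

19.4573


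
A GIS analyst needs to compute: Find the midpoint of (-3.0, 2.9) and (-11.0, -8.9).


M = (((-3)+(-11))/2, (2.9+(-8.9))/2)
= (-7, -3)

(-7, -3)


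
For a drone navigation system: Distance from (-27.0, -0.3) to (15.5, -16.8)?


dx=42.5, dy=-16.5
d^2 = 42.5^2 + (-16.5)^2 = 2078.5
d = sqrt(2078.5) = 45.5906

45.5906


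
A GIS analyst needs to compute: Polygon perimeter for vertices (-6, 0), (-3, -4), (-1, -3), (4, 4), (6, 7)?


Sides: (-6, 0)->(-3, -4): sqrt(25) = 5, (-3, -4)->(-1, -3): sqrt(5) = 2.236068, (-1, -3)->(4, 4): sqrt(74) = 8.602325, (4, 4)->(6, 7): sqrt(13) = 3.605551, (6, 7)->(-6, 0): sqrt(193) = 13.892444
Sum = 33.336388
Perimeter = 33.3364

33.3364


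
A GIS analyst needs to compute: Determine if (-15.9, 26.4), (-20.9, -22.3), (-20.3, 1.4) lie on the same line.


Cross product: ((-20.9)-(-15.9))*(1.4-26.4) - ((-22.3)-26.4)*((-20.3)-(-15.9))
= -89.28

No, not collinear


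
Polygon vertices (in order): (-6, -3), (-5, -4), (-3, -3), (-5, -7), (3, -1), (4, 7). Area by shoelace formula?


Shoelace sum: ((-6)*(-4) - (-5)*(-3)) + ((-5)*(-3) - (-3)*(-4)) + ((-3)*(-7) - (-5)*(-3)) + ((-5)*(-1) - 3*(-7)) + (3*7 - 4*(-1)) + (4*(-3) - (-6)*7)
= 99
Area = |99|/2 = 49.5

49.5


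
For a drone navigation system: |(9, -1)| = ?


|u| = sqrt(9^2 + (-1)^2) = sqrt(82) = 9.0554

9.0554


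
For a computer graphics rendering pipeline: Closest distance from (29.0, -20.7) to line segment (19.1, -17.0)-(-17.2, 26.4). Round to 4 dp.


Project P onto AB: t = 0 (clamped to [0,1])
Closest point on segment: (19.1, -17)
Distance: 10.5688

10.5688


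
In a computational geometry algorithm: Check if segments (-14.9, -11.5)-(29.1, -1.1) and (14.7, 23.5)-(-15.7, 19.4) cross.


Cross products: d1=942.64, d2=806.88, d3=1232.16, d4=1367.92
d1*d2 < 0 and d3*d4 < 0? no

No, they don't intersect


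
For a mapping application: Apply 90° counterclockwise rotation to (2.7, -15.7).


90° CCW: (x,y) -> (-y, x)
(2.7,-15.7) -> (15.7, 2.7)

(15.7, 2.7)


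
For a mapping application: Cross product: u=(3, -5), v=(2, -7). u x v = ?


u x v = u_x*v_y - u_y*v_x = 3*(-7) - (-5)*2
= (-21) - (-10) = -11

-11


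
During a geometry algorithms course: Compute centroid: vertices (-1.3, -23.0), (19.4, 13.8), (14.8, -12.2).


Centroid = ((x_A+x_B+x_C)/3, (y_A+y_B+y_C)/3)
= (((-1.3)+19.4+14.8)/3, ((-23)+13.8+(-12.2))/3)
= (10.9667, -7.1333)

(10.9667, -7.1333)


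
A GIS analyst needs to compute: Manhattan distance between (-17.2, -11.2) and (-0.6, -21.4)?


|(-17.2)-(-0.6)| + |(-11.2)-(-21.4)| = 16.6 + 10.2 = 26.8

26.8


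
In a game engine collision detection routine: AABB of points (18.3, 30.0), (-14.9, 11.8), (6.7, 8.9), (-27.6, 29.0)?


x range: [-27.6, 18.3]
y range: [8.9, 30]
Bounding box: (-27.6,8.9) to (18.3,30)

(-27.6,8.9) to (18.3,30)


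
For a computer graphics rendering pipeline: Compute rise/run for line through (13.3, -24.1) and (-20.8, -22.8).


slope = (y2-y1)/(x2-x1) = ((-22.8)-(-24.1))/((-20.8)-13.3) = 1.3/(-34.1) = -0.0381

-0.0381


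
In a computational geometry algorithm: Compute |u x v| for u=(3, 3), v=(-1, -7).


|u x v| = |3*(-7) - 3*(-1)|
= |(-21) - (-3)| = 18

18


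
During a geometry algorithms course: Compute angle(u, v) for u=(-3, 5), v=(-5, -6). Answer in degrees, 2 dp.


u.v = -15, |u| = sqrt(34) = 5.831, |v| = sqrt(61) = 7.8102
cos(theta) = u.v/(|u||v|) = -15/sqrt(2074) = -0.329372
theta = acos(-0.329372) = 109.23 degrees

109.23 degrees


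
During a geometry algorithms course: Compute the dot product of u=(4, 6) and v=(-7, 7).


u . v = u_x*v_x + u_y*v_y = 4*(-7) + 6*7
= (-28) + 42 = 14

14


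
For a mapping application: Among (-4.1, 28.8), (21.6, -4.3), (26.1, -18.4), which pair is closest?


d(P0,P1) = 41.9058, d(P0,P2) = 56.0346, d(P1,P2) = 14.8007
Closest: P1 and P2

Closest pair: (21.6, -4.3) and (26.1, -18.4), distance = 14.8007


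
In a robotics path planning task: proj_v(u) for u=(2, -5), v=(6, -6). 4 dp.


u.v = 42, |v| = sqrt(72) = 8.4853
Scalar projection = u.v / |v| = 42 / sqrt(72) = 4.9497

4.9497


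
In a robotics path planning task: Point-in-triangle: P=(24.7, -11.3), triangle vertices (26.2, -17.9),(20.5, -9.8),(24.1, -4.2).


Cross products: AB x AP = -25.47, BC x BP = -28.92, CA x CP = -6.69
All same sign? yes

Yes, inside


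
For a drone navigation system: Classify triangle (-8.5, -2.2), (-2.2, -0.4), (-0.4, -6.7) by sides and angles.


Side lengths squared: AB^2=42.93, BC^2=42.93, CA^2=85.86
Sorted: [42.93, 42.93, 85.86]
By sides: Isosceles, By angles: Right

Isosceles, Right


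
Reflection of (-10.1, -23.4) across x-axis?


Reflection over x-axis: (x,y) -> (x,-y)
(-10.1, -23.4) -> (-10.1, 23.4)

(-10.1, 23.4)


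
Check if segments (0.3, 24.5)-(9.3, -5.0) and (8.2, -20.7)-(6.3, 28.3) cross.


Cross products: d1=301.22, d2=-83.73, d3=-173.75, d4=211.2
d1*d2 < 0 and d3*d4 < 0? yes

Yes, they intersect


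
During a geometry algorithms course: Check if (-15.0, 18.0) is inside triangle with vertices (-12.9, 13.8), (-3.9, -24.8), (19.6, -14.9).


Cross products: AB x AP = -43.26, BC x BP = 1115.69, CA x CP = -76.23
All same sign? no

No, outside


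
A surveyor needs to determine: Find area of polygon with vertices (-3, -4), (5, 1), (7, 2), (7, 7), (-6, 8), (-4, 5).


Shoelace sum: ((-3)*1 - 5*(-4)) + (5*2 - 7*1) + (7*7 - 7*2) + (7*8 - (-6)*7) + ((-6)*5 - (-4)*8) + ((-4)*(-4) - (-3)*5)
= 186
Area = |186|/2 = 93

93


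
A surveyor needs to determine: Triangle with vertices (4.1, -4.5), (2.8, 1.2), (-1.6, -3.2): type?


Side lengths squared: AB^2=34.18, BC^2=38.72, CA^2=34.18
Sorted: [34.18, 34.18, 38.72]
By sides: Isosceles, By angles: Acute

Isosceles, Acute


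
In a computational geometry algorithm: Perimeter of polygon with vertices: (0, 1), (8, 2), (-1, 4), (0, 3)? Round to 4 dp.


Sides: (0, 1)->(8, 2): sqrt(65) = 8.062258, (8, 2)->(-1, 4): sqrt(85) = 9.219544, (-1, 4)->(0, 3): sqrt(2) = 1.414214, (0, 3)->(0, 1): sqrt(4) = 2
Sum = 20.696016
Perimeter = 20.696

20.696


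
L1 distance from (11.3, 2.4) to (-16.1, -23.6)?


|11.3-(-16.1)| + |2.4-(-23.6)| = 27.4 + 26 = 53.4

53.4


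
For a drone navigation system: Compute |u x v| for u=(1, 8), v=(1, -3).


|u x v| = |1*(-3) - 8*1|
= |(-3) - 8| = 11

11


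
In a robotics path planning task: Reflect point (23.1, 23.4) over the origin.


Reflection over origin: (x,y) -> (-x,-y)
(23.1, 23.4) -> (-23.1, -23.4)

(-23.1, -23.4)


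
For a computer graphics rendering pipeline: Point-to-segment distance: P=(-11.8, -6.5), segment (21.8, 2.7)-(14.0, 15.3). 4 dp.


Project P onto AB: t = 0.6656 (clamped to [0,1])
Closest point on segment: (16.6085, 11.0862)
Distance: 33.4114

33.4114


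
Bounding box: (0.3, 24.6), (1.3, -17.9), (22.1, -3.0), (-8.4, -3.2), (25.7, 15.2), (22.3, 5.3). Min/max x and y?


x range: [-8.4, 25.7]
y range: [-17.9, 24.6]
Bounding box: (-8.4,-17.9) to (25.7,24.6)

(-8.4,-17.9) to (25.7,24.6)


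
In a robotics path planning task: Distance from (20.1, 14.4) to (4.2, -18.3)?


dx=-15.9, dy=-32.7
d^2 = (-15.9)^2 + (-32.7)^2 = 1322.1
d = sqrt(1322.1) = 36.3607

36.3607


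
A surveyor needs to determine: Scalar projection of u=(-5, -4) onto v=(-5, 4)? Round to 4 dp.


u.v = 9, |v| = sqrt(41) = 6.4031
Scalar projection = u.v / |v| = 9 / sqrt(41) = 1.4056

1.4056


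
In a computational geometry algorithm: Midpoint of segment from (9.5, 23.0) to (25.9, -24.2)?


M = ((9.5+25.9)/2, (23+(-24.2))/2)
= (17.7, -0.6)

(17.7, -0.6)


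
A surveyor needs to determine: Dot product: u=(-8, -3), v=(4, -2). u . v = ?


u . v = u_x*v_x + u_y*v_y = (-8)*4 + (-3)*(-2)
= (-32) + 6 = -26

-26


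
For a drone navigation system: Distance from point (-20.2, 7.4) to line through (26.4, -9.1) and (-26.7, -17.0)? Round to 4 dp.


|cross product| = 1244.29
|line direction| = sqrt(2882.02) = 53.6844
Distance = 1244.29/sqrt(2882.02) = 23.1778

23.1778


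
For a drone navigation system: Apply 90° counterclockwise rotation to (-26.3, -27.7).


90° CCW: (x,y) -> (-y, x)
(-26.3,-27.7) -> (27.7, -26.3)

(27.7, -26.3)


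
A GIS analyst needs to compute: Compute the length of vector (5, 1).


|u| = sqrt(5^2 + 1^2) = sqrt(26) = 5.099

5.099


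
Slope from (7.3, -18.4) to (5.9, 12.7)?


slope = (y2-y1)/(x2-x1) = (12.7-(-18.4))/(5.9-7.3) = 31.1/(-1.4) = -22.2143

-22.2143


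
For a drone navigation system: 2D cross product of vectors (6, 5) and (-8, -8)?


u x v = u_x*v_y - u_y*v_x = 6*(-8) - 5*(-8)
= (-48) - (-40) = -8

-8


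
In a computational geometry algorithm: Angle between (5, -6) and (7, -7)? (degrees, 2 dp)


u.v = 77, |u| = sqrt(61) = 7.8102, |v| = sqrt(98) = 9.8995
cos(theta) = u.v/(|u||v|) = 77/sqrt(5978) = 0.995893
theta = acos(0.995893) = 5.19 degrees

5.19 degrees


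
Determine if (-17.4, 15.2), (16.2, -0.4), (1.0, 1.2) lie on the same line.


Cross product: (16.2-(-17.4))*(1.2-15.2) - ((-0.4)-15.2)*(1-(-17.4))
= -183.36

No, not collinear


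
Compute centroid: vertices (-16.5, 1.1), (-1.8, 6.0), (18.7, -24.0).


Centroid = ((x_A+x_B+x_C)/3, (y_A+y_B+y_C)/3)
= (((-16.5)+(-1.8)+18.7)/3, (1.1+6+(-24))/3)
= (0.1333, -5.6333)

(0.1333, -5.6333)


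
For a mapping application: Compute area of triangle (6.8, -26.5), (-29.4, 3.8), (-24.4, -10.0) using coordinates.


Area = |x_A(y_B-y_C) + x_B(y_C-y_A) + x_C(y_A-y_B)|/2
= |93.84 + (-485.1) + 739.32|/2
= 348.06/2 = 174.03

174.03


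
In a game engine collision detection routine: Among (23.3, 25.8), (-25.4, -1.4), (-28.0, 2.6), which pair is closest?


d(P0,P1) = 55.7811, d(P0,P2) = 56.3021, d(P1,P2) = 4.7707
Closest: P1 and P2

Closest pair: (-25.4, -1.4) and (-28.0, 2.6), distance = 4.7707


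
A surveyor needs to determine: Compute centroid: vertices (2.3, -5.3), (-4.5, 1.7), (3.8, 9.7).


Centroid = ((x_A+x_B+x_C)/3, (y_A+y_B+y_C)/3)
= ((2.3+(-4.5)+3.8)/3, ((-5.3)+1.7+9.7)/3)
= (0.5333, 2.0333)

(0.5333, 2.0333)


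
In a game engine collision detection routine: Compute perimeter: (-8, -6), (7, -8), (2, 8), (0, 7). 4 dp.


Sides: (-8, -6)->(7, -8): sqrt(229) = 15.132746, (7, -8)->(2, 8): sqrt(281) = 16.763055, (2, 8)->(0, 7): sqrt(5) = 2.236068, (0, 7)->(-8, -6): sqrt(233) = 15.264338
Sum = 49.396207
Perimeter = 49.3962

49.3962


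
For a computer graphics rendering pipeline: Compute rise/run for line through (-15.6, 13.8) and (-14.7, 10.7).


slope = (y2-y1)/(x2-x1) = (10.7-13.8)/((-14.7)-(-15.6)) = (-3.1)/0.9 = -3.4444

-3.4444


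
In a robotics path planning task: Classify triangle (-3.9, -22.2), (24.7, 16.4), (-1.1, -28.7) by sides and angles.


Side lengths squared: AB^2=2307.92, BC^2=2699.65, CA^2=50.09
Sorted: [50.09, 2307.92, 2699.65]
By sides: Scalene, By angles: Obtuse

Scalene, Obtuse


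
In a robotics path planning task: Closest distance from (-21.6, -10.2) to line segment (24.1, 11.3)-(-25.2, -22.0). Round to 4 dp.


Project P onto AB: t = 0.8388 (clamped to [0,1])
Closest point on segment: (-17.2546, -16.6332)
Distance: 7.7633

7.7633


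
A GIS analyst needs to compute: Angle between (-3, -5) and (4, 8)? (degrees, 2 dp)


u.v = -52, |u| = sqrt(34) = 5.831, |v| = sqrt(80) = 8.9443
cos(theta) = u.v/(|u||v|) = -52/sqrt(2720) = -0.997054
theta = acos(-0.997054) = 175.6 degrees

175.6 degrees


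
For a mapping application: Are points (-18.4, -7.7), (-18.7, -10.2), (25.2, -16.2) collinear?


Cross product: ((-18.7)-(-18.4))*((-16.2)-(-7.7)) - ((-10.2)-(-7.7))*(25.2-(-18.4))
= 111.55

No, not collinear


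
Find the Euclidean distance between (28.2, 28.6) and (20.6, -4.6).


dx=-7.6, dy=-33.2
d^2 = (-7.6)^2 + (-33.2)^2 = 1160
d = sqrt(1160) = 34.0588

34.0588


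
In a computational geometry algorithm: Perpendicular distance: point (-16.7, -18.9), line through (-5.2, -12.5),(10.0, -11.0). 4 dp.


|cross product| = 80.03
|line direction| = sqrt(233.29) = 15.2738
Distance = 80.03/sqrt(233.29) = 5.2397

5.2397


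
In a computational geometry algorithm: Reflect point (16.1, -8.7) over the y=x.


Reflection over y=x: (x,y) -> (y,x)
(16.1, -8.7) -> (-8.7, 16.1)

(-8.7, 16.1)


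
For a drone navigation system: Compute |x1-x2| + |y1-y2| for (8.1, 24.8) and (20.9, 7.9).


|8.1-20.9| + |24.8-7.9| = 12.8 + 16.9 = 29.7

29.7


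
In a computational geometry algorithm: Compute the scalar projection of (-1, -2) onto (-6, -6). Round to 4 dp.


u.v = 18, |v| = sqrt(72) = 8.4853
Scalar projection = u.v / |v| = 18 / sqrt(72) = 2.1213

2.1213


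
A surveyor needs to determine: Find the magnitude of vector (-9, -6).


|u| = sqrt((-9)^2 + (-6)^2) = sqrt(117) = 10.8167

10.8167


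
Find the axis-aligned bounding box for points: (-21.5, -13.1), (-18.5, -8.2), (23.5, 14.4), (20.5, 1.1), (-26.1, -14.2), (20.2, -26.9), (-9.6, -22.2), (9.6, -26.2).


x range: [-26.1, 23.5]
y range: [-26.9, 14.4]
Bounding box: (-26.1,-26.9) to (23.5,14.4)

(-26.1,-26.9) to (23.5,14.4)


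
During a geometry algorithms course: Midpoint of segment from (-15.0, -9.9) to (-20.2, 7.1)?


M = (((-15)+(-20.2))/2, ((-9.9)+7.1)/2)
= (-17.6, -1.4)

(-17.6, -1.4)


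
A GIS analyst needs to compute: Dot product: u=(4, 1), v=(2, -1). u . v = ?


u . v = u_x*v_x + u_y*v_y = 4*2 + 1*(-1)
= 8 + (-1) = 7

7


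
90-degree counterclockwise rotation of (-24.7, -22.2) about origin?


90° CCW: (x,y) -> (-y, x)
(-24.7,-22.2) -> (22.2, -24.7)

(22.2, -24.7)


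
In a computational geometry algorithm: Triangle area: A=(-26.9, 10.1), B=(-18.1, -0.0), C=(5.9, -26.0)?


Area = |x_A(y_B-y_C) + x_B(y_C-y_A) + x_C(y_A-y_B)|/2
= |(-699.4) + 653.41 + 59.59|/2
= 13.6/2 = 6.8

6.8


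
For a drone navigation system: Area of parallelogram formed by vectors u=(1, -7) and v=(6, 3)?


|u x v| = |1*3 - (-7)*6|
= |3 - (-42)| = 45

45


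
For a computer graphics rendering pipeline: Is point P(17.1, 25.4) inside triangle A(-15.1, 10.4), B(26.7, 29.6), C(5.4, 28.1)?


Cross products: AB x AP = 8.76, BC x BP = 75.06, CA x CP = 262.44
All same sign? yes

Yes, inside


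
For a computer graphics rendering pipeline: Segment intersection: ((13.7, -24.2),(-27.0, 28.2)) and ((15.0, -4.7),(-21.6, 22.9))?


Cross products: d1=749.58, d2=-44.94, d3=-861.77, d4=-67.25
d1*d2 < 0 and d3*d4 < 0? no

No, they don't intersect


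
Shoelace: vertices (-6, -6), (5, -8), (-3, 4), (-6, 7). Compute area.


Shoelace sum: ((-6)*(-8) - 5*(-6)) + (5*4 - (-3)*(-8)) + ((-3)*7 - (-6)*4) + ((-6)*(-6) - (-6)*7)
= 155
Area = |155|/2 = 77.5

77.5


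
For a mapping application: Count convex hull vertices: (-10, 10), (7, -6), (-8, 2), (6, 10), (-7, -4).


Convex hull vertices (CCW): (-10, 10), (-7, -4), (7, -6), (6, 10)
Count = 4

4


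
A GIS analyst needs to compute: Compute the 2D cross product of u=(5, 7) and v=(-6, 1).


u x v = u_x*v_y - u_y*v_x = 5*1 - 7*(-6)
= 5 - (-42) = 47

47


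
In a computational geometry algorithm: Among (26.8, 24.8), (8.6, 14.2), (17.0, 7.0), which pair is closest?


d(P0,P1) = 21.0618, d(P0,P2) = 20.3194, d(P1,P2) = 11.0635
Closest: P1 and P2

Closest pair: (8.6, 14.2) and (17.0, 7.0), distance = 11.0635


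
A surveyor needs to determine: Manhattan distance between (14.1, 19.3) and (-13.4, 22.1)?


|14.1-(-13.4)| + |19.3-22.1| = 27.5 + 2.8 = 30.3

30.3


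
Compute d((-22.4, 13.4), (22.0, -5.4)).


dx=44.4, dy=-18.8
d^2 = 44.4^2 + (-18.8)^2 = 2324.8
d = sqrt(2324.8) = 48.2162

48.2162


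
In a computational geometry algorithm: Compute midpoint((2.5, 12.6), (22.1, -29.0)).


M = ((2.5+22.1)/2, (12.6+(-29))/2)
= (12.3, -8.2)

(12.3, -8.2)


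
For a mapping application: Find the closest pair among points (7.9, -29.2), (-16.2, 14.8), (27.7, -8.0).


d(P0,P1) = 50.1678, d(P0,P2) = 29.0083, d(P1,P2) = 49.4677
Closest: P0 and P2

Closest pair: (7.9, -29.2) and (27.7, -8.0), distance = 29.0083


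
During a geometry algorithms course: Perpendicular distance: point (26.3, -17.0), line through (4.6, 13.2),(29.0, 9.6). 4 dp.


|cross product| = 658.76
|line direction| = sqrt(608.32) = 24.6641
Distance = 658.76/sqrt(608.32) = 26.7092

26.7092


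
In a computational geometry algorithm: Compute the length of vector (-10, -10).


|u| = sqrt((-10)^2 + (-10)^2) = sqrt(200) = 14.1421

14.1421


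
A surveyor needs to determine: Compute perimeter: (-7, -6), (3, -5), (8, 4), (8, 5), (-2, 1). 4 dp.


Sides: (-7, -6)->(3, -5): sqrt(101) = 10.049876, (3, -5)->(8, 4): sqrt(106) = 10.29563, (8, 4)->(8, 5): sqrt(1) = 1, (8, 5)->(-2, 1): sqrt(116) = 10.77033, (-2, 1)->(-7, -6): sqrt(74) = 8.602325
Sum = 40.718161
Perimeter = 40.7182

40.7182


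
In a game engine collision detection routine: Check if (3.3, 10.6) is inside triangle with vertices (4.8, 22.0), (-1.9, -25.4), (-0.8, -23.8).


Cross products: AB x AP = 5.28, BC x BP = 31.28, CA x CP = 4.86
All same sign? yes

Yes, inside


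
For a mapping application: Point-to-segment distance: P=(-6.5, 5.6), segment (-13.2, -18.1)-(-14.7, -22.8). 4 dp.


Project P onto AB: t = 0 (clamped to [0,1])
Closest point on segment: (-13.2, -18.1)
Distance: 24.6288

24.6288


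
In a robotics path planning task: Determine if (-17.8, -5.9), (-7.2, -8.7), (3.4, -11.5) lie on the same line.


Cross product: ((-7.2)-(-17.8))*((-11.5)-(-5.9)) - ((-8.7)-(-5.9))*(3.4-(-17.8))
= 0

Yes, collinear


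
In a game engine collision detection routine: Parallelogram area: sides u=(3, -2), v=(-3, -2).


|u x v| = |3*(-2) - (-2)*(-3)|
= |(-6) - 6| = 12

12


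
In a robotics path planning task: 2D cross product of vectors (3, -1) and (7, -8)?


u x v = u_x*v_y - u_y*v_x = 3*(-8) - (-1)*7
= (-24) - (-7) = -17

-17


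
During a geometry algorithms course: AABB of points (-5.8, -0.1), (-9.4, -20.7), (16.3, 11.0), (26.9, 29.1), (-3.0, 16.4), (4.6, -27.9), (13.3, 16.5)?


x range: [-9.4, 26.9]
y range: [-27.9, 29.1]
Bounding box: (-9.4,-27.9) to (26.9,29.1)

(-9.4,-27.9) to (26.9,29.1)


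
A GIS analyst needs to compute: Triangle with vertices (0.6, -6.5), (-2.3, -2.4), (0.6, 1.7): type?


Side lengths squared: AB^2=25.22, BC^2=25.22, CA^2=67.24
Sorted: [25.22, 25.22, 67.24]
By sides: Isosceles, By angles: Obtuse

Isosceles, Obtuse


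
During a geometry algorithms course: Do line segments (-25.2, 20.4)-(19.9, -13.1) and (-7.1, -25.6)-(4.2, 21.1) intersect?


Cross products: d1=1365.07, d2=-1119.65, d3=-1468.25, d4=1016.47
d1*d2 < 0 and d3*d4 < 0? yes

Yes, they intersect


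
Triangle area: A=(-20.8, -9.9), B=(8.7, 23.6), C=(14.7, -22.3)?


Area = |x_A(y_B-y_C) + x_B(y_C-y_A) + x_C(y_A-y_B)|/2
= |(-954.72) + (-107.88) + (-492.45)|/2
= 1555.05/2 = 777.525

777.525


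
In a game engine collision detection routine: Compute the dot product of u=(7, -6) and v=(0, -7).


u . v = u_x*v_x + u_y*v_y = 7*0 + (-6)*(-7)
= 0 + 42 = 42

42


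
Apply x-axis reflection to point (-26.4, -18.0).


Reflection over x-axis: (x,y) -> (x,-y)
(-26.4, -18) -> (-26.4, 18)

(-26.4, 18)


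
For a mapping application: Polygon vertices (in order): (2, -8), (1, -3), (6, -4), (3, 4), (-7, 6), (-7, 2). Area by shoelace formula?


Shoelace sum: (2*(-3) - 1*(-8)) + (1*(-4) - 6*(-3)) + (6*4 - 3*(-4)) + (3*6 - (-7)*4) + ((-7)*2 - (-7)*6) + ((-7)*(-8) - 2*2)
= 178
Area = |178|/2 = 89

89


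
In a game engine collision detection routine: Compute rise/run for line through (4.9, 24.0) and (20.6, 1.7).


slope = (y2-y1)/(x2-x1) = (1.7-24)/(20.6-4.9) = (-22.3)/15.7 = -1.4204

-1.4204


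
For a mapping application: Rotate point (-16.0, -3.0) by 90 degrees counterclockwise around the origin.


90° CCW: (x,y) -> (-y, x)
(-16,-3) -> (3, -16)

(3, -16)


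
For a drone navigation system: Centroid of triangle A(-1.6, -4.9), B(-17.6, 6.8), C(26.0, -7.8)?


Centroid = ((x_A+x_B+x_C)/3, (y_A+y_B+y_C)/3)
= (((-1.6)+(-17.6)+26)/3, ((-4.9)+6.8+(-7.8))/3)
= (2.2667, -1.9667)

(2.2667, -1.9667)


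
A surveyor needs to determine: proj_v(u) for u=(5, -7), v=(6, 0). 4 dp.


u.v = 30, |v| = sqrt(36) = 6
Scalar projection = u.v / |v| = 30 / sqrt(36) = 5

5


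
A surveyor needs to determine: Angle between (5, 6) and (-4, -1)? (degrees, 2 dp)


u.v = -26, |u| = sqrt(61) = 7.8102, |v| = sqrt(17) = 4.1231
cos(theta) = u.v/(|u||v|) = -26/sqrt(1037) = -0.807391
theta = acos(-0.807391) = 143.84 degrees

143.84 degrees


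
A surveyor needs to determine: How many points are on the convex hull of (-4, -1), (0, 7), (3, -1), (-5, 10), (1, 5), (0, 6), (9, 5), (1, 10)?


Convex hull vertices (CCW): (-5, 10), (-4, -1), (3, -1), (9, 5), (1, 10)
Count = 5

5


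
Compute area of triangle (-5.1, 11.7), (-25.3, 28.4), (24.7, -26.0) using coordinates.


Area = |x_A(y_B-y_C) + x_B(y_C-y_A) + x_C(y_A-y_B)|/2
= |(-277.44) + 953.81 + (-412.49)|/2
= 263.88/2 = 131.94

131.94


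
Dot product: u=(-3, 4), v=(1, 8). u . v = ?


u . v = u_x*v_x + u_y*v_y = (-3)*1 + 4*8
= (-3) + 32 = 29

29


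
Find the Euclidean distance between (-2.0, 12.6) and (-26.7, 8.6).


dx=-24.7, dy=-4
d^2 = (-24.7)^2 + (-4)^2 = 626.09
d = sqrt(626.09) = 25.0218

25.0218


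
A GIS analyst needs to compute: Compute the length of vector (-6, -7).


|u| = sqrt((-6)^2 + (-7)^2) = sqrt(85) = 9.2195

9.2195


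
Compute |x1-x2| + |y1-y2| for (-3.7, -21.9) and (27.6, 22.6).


|(-3.7)-27.6| + |(-21.9)-22.6| = 31.3 + 44.5 = 75.8

75.8


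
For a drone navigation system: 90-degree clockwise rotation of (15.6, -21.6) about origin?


90° CW: (x,y) -> (y, -x)
(15.6,-21.6) -> (-21.6, -15.6)

(-21.6, -15.6)


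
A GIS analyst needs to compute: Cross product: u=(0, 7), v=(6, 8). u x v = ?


u x v = u_x*v_y - u_y*v_x = 0*8 - 7*6
= 0 - 42 = -42

-42


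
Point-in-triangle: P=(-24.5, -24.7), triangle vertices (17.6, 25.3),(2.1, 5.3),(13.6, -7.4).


Cross products: AB x AP = -67, BC x BP = -682.82, CA x CP = 1176.67
All same sign? no

No, outside


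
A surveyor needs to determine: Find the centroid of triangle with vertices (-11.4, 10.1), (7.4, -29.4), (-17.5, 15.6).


Centroid = ((x_A+x_B+x_C)/3, (y_A+y_B+y_C)/3)
= (((-11.4)+7.4+(-17.5))/3, (10.1+(-29.4)+15.6)/3)
= (-7.1667, -1.2333)

(-7.1667, -1.2333)


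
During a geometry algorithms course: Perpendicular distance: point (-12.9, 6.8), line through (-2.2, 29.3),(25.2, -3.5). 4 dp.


|cross product| = 967.46
|line direction| = sqrt(1826.6) = 42.7387
Distance = 967.46/sqrt(1826.6) = 22.6366

22.6366


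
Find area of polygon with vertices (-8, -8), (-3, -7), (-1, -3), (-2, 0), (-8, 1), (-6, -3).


Shoelace sum: ((-8)*(-7) - (-3)*(-8)) + ((-3)*(-3) - (-1)*(-7)) + ((-1)*0 - (-2)*(-3)) + ((-2)*1 - (-8)*0) + ((-8)*(-3) - (-6)*1) + ((-6)*(-8) - (-8)*(-3))
= 80
Area = |80|/2 = 40

40


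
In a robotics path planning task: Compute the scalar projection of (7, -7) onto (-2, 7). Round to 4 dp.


u.v = -63, |v| = sqrt(53) = 7.2801
Scalar projection = u.v / |v| = -63 / sqrt(53) = -8.6537

-8.6537


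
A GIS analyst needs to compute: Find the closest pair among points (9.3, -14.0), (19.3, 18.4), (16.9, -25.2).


d(P0,P1) = 33.9081, d(P0,P2) = 13.5351, d(P1,P2) = 43.666
Closest: P0 and P2

Closest pair: (9.3, -14.0) and (16.9, -25.2), distance = 13.5351


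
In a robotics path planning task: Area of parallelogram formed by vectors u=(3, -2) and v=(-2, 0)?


|u x v| = |3*0 - (-2)*(-2)|
= |0 - 4| = 4

4


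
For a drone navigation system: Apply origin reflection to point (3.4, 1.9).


Reflection over origin: (x,y) -> (-x,-y)
(3.4, 1.9) -> (-3.4, -1.9)

(-3.4, -1.9)


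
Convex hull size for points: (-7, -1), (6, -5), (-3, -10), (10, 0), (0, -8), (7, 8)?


Convex hull vertices (CCW): (-7, -1), (-3, -10), (6, -5), (10, 0), (7, 8)
Count = 5

5


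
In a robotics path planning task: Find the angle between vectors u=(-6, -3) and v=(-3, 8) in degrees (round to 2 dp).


u.v = -6, |u| = sqrt(45) = 6.7082, |v| = sqrt(73) = 8.544
cos(theta) = u.v/(|u||v|) = -6/sqrt(3285) = -0.104685
theta = acos(-0.104685) = 96.01 degrees

96.01 degrees


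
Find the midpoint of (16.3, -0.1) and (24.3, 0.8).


M = ((16.3+24.3)/2, ((-0.1)+0.8)/2)
= (20.3, 0.35)

(20.3, 0.35)


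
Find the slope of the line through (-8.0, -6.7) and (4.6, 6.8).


slope = (y2-y1)/(x2-x1) = (6.8-(-6.7))/(4.6-(-8)) = 13.5/12.6 = 1.0714

1.0714


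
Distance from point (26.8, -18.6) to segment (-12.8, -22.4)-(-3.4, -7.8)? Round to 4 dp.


Project P onto AB: t = 1 (clamped to [0,1])
Closest point on segment: (-3.4, -7.8)
Distance: 32.073

32.073


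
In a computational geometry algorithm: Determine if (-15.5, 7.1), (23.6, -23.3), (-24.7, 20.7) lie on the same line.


Cross product: (23.6-(-15.5))*(20.7-7.1) - ((-23.3)-7.1)*((-24.7)-(-15.5))
= 252.08

No, not collinear


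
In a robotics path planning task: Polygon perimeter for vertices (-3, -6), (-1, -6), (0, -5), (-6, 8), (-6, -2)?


Sides: (-3, -6)->(-1, -6): sqrt(4) = 2, (-1, -6)->(0, -5): sqrt(2) = 1.414214, (0, -5)->(-6, 8): sqrt(205) = 14.317821, (-6, 8)->(-6, -2): sqrt(100) = 10, (-6, -2)->(-3, -6): sqrt(25) = 5
Sum = 32.732035
Perimeter = 32.732

32.732


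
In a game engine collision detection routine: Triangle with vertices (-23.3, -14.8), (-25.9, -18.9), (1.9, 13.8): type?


Side lengths squared: AB^2=23.57, BC^2=1842.13, CA^2=1453
Sorted: [23.57, 1453, 1842.13]
By sides: Scalene, By angles: Obtuse

Scalene, Obtuse
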